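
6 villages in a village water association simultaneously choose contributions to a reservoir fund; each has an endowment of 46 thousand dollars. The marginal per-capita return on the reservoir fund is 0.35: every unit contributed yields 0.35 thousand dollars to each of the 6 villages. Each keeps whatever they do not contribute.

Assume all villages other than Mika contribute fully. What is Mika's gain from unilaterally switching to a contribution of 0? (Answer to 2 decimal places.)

Switching from a contribution of 46 to 0 lets Mika keep an extra 46 thousand dollars, but lowers the reservoir fund by 46, which costs Mika their own share of that drop: 0.35 × 46 = 16.10.
Net gain = 46 − 16.10 = 29.90. The private return per contributed unit (0.35) is below 1, so free-riding is indeed the best response regardless of what the others do.

29.90 thousand dollars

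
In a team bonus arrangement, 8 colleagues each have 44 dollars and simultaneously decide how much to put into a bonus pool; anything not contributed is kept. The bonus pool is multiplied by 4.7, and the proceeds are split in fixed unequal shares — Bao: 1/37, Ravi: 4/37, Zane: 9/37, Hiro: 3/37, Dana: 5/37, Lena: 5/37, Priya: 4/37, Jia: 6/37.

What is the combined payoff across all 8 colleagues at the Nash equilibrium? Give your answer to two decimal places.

514.80 dollars

For player j, contributing a unit is worthwhile iff 4.7 × (j's share) ≥ 1, i.e. iff j's share is at least 0.2128.
The only share above 0.2128 is Zane's 9/37, contributing 44; the remaining 7 contribute 0. Total contributed: 44.
The bonus pool pays out 4.7 × 44 = 206.80 in total (split across the unequal shares, but the aggregate is all that matters for the group sum).
The 7 free-riders keep 44 each, adding 308. Group total = 308 + 206.80 = 514.80.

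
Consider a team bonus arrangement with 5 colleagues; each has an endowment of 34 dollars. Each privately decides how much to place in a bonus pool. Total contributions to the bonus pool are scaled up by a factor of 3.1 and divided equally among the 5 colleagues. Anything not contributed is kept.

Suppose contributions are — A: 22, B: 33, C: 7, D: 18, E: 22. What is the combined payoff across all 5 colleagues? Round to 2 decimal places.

384.20 dollars

Total contributed: 22 + 33 + 7 + 18 + 22 = 102; total kept: 5 × 34 − 102 = 68.
The bonus pool pays out 3.1 × 102 = 316.20 in aggregate.
Group total = 68 + 316.20 = 384.20.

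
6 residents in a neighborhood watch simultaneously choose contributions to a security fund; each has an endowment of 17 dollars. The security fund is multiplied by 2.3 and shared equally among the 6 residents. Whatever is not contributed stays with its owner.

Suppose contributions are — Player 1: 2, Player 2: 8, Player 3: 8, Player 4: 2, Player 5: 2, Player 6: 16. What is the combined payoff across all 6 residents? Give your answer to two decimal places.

151.40 dollars

Total contributed: 2 + 8 + 8 + 2 + 2 + 16 = 38; total kept: 6 × 17 − 38 = 64.
The security fund pays out 2.3 × 38 = 87.40 in aggregate.
Group total = 64 + 87.40 = 151.40.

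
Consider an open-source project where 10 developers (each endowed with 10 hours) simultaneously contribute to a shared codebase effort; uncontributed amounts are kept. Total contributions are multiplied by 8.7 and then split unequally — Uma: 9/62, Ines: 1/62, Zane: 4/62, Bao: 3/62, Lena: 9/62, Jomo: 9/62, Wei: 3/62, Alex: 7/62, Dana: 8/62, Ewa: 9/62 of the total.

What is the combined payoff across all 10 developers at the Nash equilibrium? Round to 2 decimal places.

Each unit j contributes comes back to j as 8.7 × (j's share), so j prefers to contribute only if that share exceeds 1/8.7 = 0.1149; otherwise keeping the unit dominates.
The shares above 0.1149 belong to Uma, Lena, Jomo, Dana and Ewa, contributing 10 each; the remaining 5 contribute 0. Total contributed: 50.
The shared codebase effort pays out 8.7 × 50 = 435.00 in total (split across the unequal shares, but the aggregate is all that matters for the group sum).
The 5 free-riders keep 10 each, adding 50. Group total = 50 + 435.00 = 485.00.

485.00 hours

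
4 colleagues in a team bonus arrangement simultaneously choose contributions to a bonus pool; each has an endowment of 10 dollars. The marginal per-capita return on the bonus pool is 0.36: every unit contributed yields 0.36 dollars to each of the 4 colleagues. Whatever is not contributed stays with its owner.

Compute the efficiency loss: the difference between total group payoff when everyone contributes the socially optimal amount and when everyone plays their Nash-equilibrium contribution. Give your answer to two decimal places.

17.60 dollars

The private return per contributed unit is 0.36 < 1, so contributing 0 is dominant for every player. At the Nash equilibrium everyone keeps their 10, and the group total is 4 × 10 = 40.
Each contributed unit returns 1.440 to the group as a whole (0.36 to each of 4 players), which exceeds 1, so the social optimum is full contribution: group total = 1.440 × 40 = 57.60.
Efficiency loss = 57.60 − 40 = 17.60.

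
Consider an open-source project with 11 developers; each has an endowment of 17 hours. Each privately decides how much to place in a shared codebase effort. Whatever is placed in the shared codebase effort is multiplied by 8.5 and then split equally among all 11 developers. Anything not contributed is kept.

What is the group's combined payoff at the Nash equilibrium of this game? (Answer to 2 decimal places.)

Each contributed unit returns 8.5/11 = 0.7727 to its contributor — below 1 — so contributing 0 is dominant for every player. At the Nash equilibrium everyone keeps their 17, and the group total is 11 × 17 = 187.

187.00 hours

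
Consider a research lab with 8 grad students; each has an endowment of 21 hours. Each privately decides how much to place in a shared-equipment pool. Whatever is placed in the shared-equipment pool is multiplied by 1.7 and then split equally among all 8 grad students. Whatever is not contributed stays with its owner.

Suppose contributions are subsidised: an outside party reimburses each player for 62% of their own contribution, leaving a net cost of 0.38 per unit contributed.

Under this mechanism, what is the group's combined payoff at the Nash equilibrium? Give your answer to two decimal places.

Even with the mechanism, each unit contributed returns only (1.7/8) / 0.38 = 0.5592 per unit of net cost, so contributing nothing is still dominant.
Everyone keeps their endowment and the group total is 8 × 21 = 168.

168.00 hours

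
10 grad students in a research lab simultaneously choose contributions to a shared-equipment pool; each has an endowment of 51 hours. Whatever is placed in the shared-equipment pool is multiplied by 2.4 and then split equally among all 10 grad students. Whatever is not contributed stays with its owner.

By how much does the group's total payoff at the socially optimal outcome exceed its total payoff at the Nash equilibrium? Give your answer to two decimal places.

714.00 hours

Each contributed unit returns 2.4/10 = 0.2400 to its contributor — below 1 — so contributing 0 is dominant for every player. At the Nash equilibrium everyone keeps their 51, and the group total is 10 × 51 = 510.
Each contributed unit returns 2.400 to the group as a whole (0.2400 to each of 10 players), which exceeds 1, so the social optimum is full contribution: group total = 2.400 × 510 = 1224.00.
Efficiency loss = 1224.00 − 510 = 714.00.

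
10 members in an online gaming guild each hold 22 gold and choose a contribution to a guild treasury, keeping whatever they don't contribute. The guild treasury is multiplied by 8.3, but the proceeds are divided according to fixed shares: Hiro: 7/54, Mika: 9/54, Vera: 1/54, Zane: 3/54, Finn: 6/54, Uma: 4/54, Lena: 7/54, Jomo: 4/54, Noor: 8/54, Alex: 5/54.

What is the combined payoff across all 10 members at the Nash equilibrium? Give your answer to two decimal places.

862.40 gold

A player with share s gets back 8.3·s per unit contributed, so full contribution is dominant for anyone with s > 1/8.3 = 0.1205 and zero contribution is dominant for anyone below.
The shares above 0.1205 belong to Hiro, Mika, Lena and Noor, contributing 22 each; the remaining 6 contribute 0. Total contributed: 88.
The guild treasury pays out 8.3 × 88 = 730.40 in total (split across the unequal shares, but the aggregate is all that matters for the group sum).
The 6 free-riders keep 22 each, adding 132. Group total = 132 + 730.40 = 862.40.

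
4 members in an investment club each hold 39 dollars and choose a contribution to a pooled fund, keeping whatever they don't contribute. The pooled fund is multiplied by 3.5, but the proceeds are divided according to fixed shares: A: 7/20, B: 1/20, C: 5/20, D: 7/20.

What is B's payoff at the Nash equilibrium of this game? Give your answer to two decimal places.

Each unit j contributes comes back to j as 3.5 × (j's share), so j prefers to contribute only if that share exceeds 1/3.5 = 0.2857; otherwise keeping the unit dominates.
A and D clear that bar, contributing 39 each; the remaining 2 contribute 0. Total contributed: 78.
B keeps 39 and receives 3.5 × 78 × 1/20 = 13.65 from the pooled fund, for a payoff of 52.65.

52.65 dollars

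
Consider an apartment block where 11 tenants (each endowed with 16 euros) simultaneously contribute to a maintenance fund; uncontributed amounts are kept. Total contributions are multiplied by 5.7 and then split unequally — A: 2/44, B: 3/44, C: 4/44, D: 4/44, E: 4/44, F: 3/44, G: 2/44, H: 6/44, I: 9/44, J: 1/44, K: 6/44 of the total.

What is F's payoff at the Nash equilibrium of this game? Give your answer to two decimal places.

A player with share s gets back 5.7·s per unit contributed, so full contribution is dominant for anyone with s > 1/5.7 = 0.1754 and zero contribution is dominant for anyone below.
Only I (9/44) clears that bar, contributing 16; the remaining 10 contribute 0. Total contributed: 16.
F keeps 16 and receives 5.7 × 16 × 3/44 = 6.22 from the maintenance fund, for a payoff of 22.22.

22.22 euros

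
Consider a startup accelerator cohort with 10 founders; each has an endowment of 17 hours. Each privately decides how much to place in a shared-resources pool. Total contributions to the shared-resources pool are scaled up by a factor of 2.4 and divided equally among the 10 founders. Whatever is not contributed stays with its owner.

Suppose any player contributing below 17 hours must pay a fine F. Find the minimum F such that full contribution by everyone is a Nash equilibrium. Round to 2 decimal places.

12.92 hours

Given the others contribute fully, the best deviation is to contribute 0 (any partial contribution still incurs the fine and gives up units whose private return 0.2400 is below 1).
Deviating from 17 to 0 saves 17 hours but forfeits the deviator's share of the drop in the shared-resources pool: 2.4/10 × 17 = 4.08.
So the deviation gain is 17 − 4.08 = 12.92, and the fine must be at least 12.92 hours to wipe it out.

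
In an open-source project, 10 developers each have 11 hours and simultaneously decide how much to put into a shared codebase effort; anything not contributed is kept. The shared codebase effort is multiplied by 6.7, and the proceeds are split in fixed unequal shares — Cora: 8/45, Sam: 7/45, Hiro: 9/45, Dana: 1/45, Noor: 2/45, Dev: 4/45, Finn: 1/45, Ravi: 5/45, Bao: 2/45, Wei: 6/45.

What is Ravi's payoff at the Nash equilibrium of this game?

35.57 hours

For player j, contributing a unit is worthwhile iff 6.7 × (j's share) ≥ 1, i.e. iff j's share is at least 0.1493.
Cora, Sam and Hiro clear that bar, contributing 11 each; the remaining 7 contribute 0. Total contributed: 33.
Ravi keeps 11 and receives 6.7 × 33 × 5/45 = 24.57 from the shared codebase effort, for a payoff of 35.57.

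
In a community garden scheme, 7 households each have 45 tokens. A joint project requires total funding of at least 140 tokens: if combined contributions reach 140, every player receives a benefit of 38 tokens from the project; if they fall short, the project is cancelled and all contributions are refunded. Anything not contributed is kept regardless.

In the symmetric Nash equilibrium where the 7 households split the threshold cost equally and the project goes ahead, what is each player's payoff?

Equal share of the threshold: 140/7 = 20.
At this profile no one gains by cutting their contribution: any cut drops the total below 140, the project is cancelled, contributions are refunded, and the deviator ends with 45, which is less than 45 − 20 + 38 = 63. Contributing more than 20 just wastes the excess. So contributing exactly 20 is a best response.
Each player's payoff: 45 − 20 + 38 = 63.

63 tokens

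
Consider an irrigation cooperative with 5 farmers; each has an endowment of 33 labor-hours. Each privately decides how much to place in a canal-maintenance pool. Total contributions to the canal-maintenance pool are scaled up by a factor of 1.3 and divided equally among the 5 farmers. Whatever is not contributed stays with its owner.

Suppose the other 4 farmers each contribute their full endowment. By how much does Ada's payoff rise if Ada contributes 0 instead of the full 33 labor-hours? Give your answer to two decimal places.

Switching from a contribution of 33 to 0 lets Ada keep an extra 33 labor-hours, but lowers the canal-maintenance pool by 33, which costs Ada their own share of that drop: 1.3/5 × 33 = 8.58.
Net gain = 33 − 8.58 = 24.42. The private return per contributed unit (0.2600) is below 1, so free-riding is indeed the best response regardless of what the others do.

24.42 labor-hours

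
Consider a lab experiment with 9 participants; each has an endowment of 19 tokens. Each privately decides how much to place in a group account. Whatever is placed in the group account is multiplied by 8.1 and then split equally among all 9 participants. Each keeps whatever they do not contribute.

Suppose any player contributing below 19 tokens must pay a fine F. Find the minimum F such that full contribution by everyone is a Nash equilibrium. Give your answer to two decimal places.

1.90 tokens

Given the others contribute fully, the best deviation is to contribute 0 (any partial contribution still incurs the fine and gives up units whose private return 0.9000 is below 1).
Deviating from 19 to 0 saves 19 tokens but forfeits the deviator's share of the drop in the group account: 8.1/9 × 19 = 17.10.
So the deviation gain is 19 − 17.10 = 1.90, and the fine must be at least 1.90 tokens to wipe it out.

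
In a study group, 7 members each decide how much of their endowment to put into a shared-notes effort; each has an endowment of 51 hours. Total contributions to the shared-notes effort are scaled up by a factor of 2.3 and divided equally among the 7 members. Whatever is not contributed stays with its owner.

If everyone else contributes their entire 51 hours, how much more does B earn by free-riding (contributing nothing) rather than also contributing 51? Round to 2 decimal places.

Switching from a contribution of 51 to 0 lets B keep an extra 51 hours, but lowers the shared-notes effort by 51, which costs B their own share of that drop: 2.3/7 × 51 = 16.76.
Net gain = 51 − 16.76 = 34.24. The private return per contributed unit (0.3286) is below 1, so free-riding is indeed the best response regardless of what the others do.

34.24 hours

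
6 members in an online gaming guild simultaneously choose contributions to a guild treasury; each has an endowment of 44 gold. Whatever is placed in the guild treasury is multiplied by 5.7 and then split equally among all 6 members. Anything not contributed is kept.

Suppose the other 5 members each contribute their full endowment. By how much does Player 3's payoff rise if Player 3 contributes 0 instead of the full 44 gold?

Switching from a contribution of 44 to 0 lets Player 3 keep an extra 44 gold, but lowers the guild treasury by 44, which costs Player 3 their own share of that drop: 5.7/6 × 44 = 41.80.
Net gain = 44 − 41.80 = 2.20. The private return per contributed unit (0.9500) is below 1, so free-riding is indeed the best response regardless of what the others do.

2.20 gold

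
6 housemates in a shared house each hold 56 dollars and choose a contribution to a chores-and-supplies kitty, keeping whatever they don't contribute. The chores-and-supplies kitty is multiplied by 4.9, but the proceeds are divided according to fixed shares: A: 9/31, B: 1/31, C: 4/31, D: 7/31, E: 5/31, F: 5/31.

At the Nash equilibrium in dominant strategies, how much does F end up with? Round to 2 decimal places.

For player j, contributing a unit is worthwhile iff 4.9 × (j's share) ≥ 1, i.e. iff j's share is at least 0.2041.
A and D clear that bar, contributing 56 each; the remaining 4 contribute 0. Total contributed: 112.
F keeps 56 and receives 4.9 × 112 × 5/31 = 88.52 from the chores-and-supplies kitty, for a payoff of 144.52.

144.52 dollars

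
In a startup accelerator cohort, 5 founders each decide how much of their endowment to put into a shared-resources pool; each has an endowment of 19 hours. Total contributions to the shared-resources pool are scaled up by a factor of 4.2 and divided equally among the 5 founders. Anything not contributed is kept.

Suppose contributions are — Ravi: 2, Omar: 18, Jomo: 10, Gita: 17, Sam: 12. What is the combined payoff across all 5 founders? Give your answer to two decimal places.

Total contributed: 2 + 18 + 10 + 17 + 12 = 59; total kept: 5 × 19 − 59 = 36.
The shared-resources pool pays out 4.2 × 59 = 247.80 in aggregate.
Group total = 36 + 247.80 = 283.80.

283.80 hours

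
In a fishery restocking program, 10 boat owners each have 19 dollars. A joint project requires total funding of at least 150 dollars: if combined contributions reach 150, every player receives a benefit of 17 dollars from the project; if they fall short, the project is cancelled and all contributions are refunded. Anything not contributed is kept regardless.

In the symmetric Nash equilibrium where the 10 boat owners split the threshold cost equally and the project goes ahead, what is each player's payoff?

Equal share of the threshold: 150/10 = 15.
At this profile no one gains by cutting their contribution: any cut drops the total below 150, the project is cancelled, contributions are refunded, and the deviator ends with 19, which is less than 19 − 15 + 17 = 21. Contributing more than 15 just wastes the excess. So contributing exactly 15 is a best response.
Each player's payoff: 19 − 15 + 17 = 21.

21 dollars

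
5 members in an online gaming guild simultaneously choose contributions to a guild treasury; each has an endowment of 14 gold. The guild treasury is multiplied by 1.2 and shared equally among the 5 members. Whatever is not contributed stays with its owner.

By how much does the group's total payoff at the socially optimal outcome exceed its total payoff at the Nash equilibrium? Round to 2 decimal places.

Each contributed unit returns 1.2/5 = 0.2400 to its contributor — below 1 — so contributing 0 is dominant for every player. At the Nash equilibrium everyone keeps their 14, and the group total is 5 × 14 = 70.
Each contributed unit returns 1.200 to the group as a whole (0.2400 to each of 5 players), which exceeds 1, so the social optimum is full contribution: group total = 1.200 × 70 = 84.00.
Efficiency loss = 84.00 − 70 = 14.00.

14.00 gold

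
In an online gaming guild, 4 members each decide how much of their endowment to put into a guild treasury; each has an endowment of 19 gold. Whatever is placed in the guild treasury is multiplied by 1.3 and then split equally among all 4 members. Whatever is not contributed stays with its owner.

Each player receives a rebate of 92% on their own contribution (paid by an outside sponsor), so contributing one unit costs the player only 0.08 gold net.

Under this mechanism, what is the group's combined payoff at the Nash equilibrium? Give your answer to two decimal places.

168.72 gold

The effective private return per unit is now (1.3/4) / 0.08 = 4.0625 > 1, so every player's dominant strategy flips to full contribution.
At the Nash equilibrium everyone contributes 19. Group total payoff = 4 × (19 × 0.92 + 1.3 × 19) = 168.72.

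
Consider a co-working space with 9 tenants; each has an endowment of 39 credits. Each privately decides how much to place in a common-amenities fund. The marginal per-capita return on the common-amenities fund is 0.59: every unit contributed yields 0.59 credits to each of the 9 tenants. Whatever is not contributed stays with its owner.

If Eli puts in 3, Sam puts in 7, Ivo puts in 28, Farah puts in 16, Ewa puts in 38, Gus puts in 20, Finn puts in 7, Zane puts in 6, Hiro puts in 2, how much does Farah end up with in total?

97.93 credits

Total contributed: 3 + 7 + 28 + 16 + 38 + 20 + 7 + 6 + 2 = 127.
Each receives 0.59 × 127 = 74.93 from the common-amenities fund.
Farah keeps 39 − 16 = 23, so Farah's payoff is 23 + 74.93 = 97.93.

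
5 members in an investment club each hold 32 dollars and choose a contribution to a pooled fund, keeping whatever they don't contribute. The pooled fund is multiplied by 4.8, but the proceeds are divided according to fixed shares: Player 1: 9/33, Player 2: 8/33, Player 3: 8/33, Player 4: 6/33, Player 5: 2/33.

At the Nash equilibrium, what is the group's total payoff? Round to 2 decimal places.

For player j, contributing a unit is worthwhile iff 4.8 × (j's share) ≥ 1, i.e. iff j's share is at least 0.2083.
Player 1, Player 2 and Player 3 clear that bar, contributing 32 each; the remaining 2 contribute 0. Total contributed: 96.
The pooled fund pays out 4.8 × 96 = 460.80 in total (split across the unequal shares, but the aggregate is all that matters for the group sum).
The 2 free-riders keep 32 each, adding 64. Group total = 64 + 460.80 = 524.80.

524.80 dollars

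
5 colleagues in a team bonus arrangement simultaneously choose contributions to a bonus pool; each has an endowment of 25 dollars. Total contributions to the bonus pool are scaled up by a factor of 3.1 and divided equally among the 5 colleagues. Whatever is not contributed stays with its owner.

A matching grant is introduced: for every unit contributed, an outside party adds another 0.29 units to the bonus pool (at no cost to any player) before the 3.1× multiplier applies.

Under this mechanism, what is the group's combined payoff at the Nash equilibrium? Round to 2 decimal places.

125.00 dollars

Even with the mechanism, each unit contributed returns only 3.1 × 1.29 / 5 = 0.7998 per unit of net cost, so contributing nothing is still dominant.
At the Nash equilibrium no one contributes; group total payoff = 5 × 25 = 125.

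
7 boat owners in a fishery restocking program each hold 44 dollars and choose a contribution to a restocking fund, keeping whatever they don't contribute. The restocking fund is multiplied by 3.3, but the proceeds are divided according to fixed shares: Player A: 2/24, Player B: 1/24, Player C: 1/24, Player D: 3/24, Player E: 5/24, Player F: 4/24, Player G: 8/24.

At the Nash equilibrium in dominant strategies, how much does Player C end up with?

50.05 dollars

Player j's private return per contributed unit is 3.3 × (j's share). Contributing is weakly dominant for j when that share is at least 1/3.3 = 0.3030, and contributing 0 is dominant otherwise.
Only Player G (8/24) clears that bar, contributing 44; the remaining 6 contribute 0. Total contributed: 44.
Player C keeps 44 and receives 3.3 × 44 × 1/24 = 6.05 from the restocking fund, for a payoff of 50.05.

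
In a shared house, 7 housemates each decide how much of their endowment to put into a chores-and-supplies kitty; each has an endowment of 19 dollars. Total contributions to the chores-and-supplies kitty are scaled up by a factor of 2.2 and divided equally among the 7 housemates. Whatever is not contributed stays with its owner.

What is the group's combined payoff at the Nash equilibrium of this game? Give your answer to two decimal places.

133.00 dollars

Each contributed unit returns 2.2/7 = 0.3143 to its contributor — below 1 — so contributing 0 is dominant for every player. At the Nash equilibrium everyone keeps their 19, and the group total is 7 × 19 = 133.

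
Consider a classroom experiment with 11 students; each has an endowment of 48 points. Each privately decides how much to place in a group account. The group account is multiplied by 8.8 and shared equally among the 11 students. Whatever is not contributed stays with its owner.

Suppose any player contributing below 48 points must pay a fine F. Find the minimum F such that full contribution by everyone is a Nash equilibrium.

Given the others contribute fully, the best deviation is to contribute 0 (any partial contribution still incurs the fine and gives up units whose private return 0.8000 is below 1).
Deviating from 48 to 0 saves 48 points but forfeits the deviator's share of the drop in the group account: 8.8/11 × 48 = 38.40.
So the deviation gain is 48 − 38.40 = 9.60, and the fine must be at least 9.60 points to wipe it out.

9.60 points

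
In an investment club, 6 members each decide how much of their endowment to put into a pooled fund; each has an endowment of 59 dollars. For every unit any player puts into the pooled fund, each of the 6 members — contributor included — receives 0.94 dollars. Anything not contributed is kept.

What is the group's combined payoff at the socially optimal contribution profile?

Each contributed unit returns 5.640 to the group as a whole (0.94 to each of 6 players), which exceeds 1, so the social optimum is full contribution: group total = 5.640 × 354 = 1996.56.

1996.56 dollars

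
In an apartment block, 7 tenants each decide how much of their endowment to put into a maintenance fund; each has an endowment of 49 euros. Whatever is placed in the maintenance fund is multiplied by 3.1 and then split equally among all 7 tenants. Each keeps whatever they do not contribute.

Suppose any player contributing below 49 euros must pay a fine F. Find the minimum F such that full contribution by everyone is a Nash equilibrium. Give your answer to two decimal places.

27.30 euros

Given the others contribute fully, the best deviation is to contribute 0 (any partial contribution still incurs the fine and gives up units whose private return 0.4429 is below 1).
Deviating from 49 to 0 saves 49 euros but forfeits the deviator's share of the drop in the maintenance fund: 3.1/7 × 49 = 21.70.
So the deviation gain is 49 − 21.70 = 27.30, and the fine must be at least 27.30 euros to wipe it out.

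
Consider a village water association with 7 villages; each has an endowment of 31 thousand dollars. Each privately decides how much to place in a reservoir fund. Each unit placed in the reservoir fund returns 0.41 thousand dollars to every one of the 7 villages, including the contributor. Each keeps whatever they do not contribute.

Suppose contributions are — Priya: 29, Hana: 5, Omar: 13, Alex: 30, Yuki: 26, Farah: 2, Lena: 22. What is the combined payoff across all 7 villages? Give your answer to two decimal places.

454.49 thousand dollars

Total contributed: 29 + 5 + 13 + 30 + 26 + 2 + 22 = 127; total kept: 7 × 31 − 127 = 90.
The reservoir fund pays out 0.41 × 7 × 127 = 364.49 in aggregate.
Group total = 90 + 364.49 = 454.49.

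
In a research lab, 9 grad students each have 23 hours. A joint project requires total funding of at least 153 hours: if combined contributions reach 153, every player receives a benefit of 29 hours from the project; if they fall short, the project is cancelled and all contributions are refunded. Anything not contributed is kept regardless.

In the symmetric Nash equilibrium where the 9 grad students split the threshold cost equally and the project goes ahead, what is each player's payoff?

Equal share of the threshold: 153/9 = 17.
At this profile no one gains by cutting their contribution: any cut drops the total below 153, the project is cancelled, contributions are refunded, and the deviator ends with 23, which is less than 23 − 17 + 29 = 35. Contributing more than 17 just wastes the excess. So contributing exactly 17 is a best response.
Each player's payoff: 23 − 17 + 29 = 35.

35 hours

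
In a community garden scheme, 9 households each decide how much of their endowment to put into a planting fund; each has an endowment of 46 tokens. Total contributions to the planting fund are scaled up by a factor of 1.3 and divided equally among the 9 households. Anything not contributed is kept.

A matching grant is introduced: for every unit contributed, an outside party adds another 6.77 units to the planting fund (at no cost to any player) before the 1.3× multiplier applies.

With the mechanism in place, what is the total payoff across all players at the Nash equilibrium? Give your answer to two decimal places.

The effective private return per unit is now 1.3 × 7.77 / 9 = 1.1223 > 1, so every player's dominant strategy flips to full contribution.
So the Nash equilibrium is full contribution by all 9; the group earns 1.3 × 7.77 × 414 = 4181.81.

4181.81 tokens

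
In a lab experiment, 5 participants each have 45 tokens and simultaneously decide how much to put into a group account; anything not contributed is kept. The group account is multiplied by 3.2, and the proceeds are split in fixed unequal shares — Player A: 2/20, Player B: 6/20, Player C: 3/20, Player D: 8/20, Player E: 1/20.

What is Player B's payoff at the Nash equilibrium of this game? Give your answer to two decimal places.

88.20 tokens

For player j, contributing a unit is worthwhile iff 3.2 × (j's share) ≥ 1, i.e. iff j's share is at least 0.3125.
The only share above 0.3125 is Player D's 8/20, contributing 45; the remaining 4 contribute 0. Total contributed: 45.
Player B keeps 45 and receives 3.2 × 45 × 6/20 = 43.20 from the group account, for a payoff of 88.20.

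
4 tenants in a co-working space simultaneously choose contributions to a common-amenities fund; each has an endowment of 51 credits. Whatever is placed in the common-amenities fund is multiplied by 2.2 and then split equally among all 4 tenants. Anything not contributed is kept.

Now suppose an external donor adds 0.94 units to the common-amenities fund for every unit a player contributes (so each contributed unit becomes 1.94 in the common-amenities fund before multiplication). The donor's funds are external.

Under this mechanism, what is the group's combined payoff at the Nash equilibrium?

870.67 credits

The effective private return per unit is now 2.2 × 1.94 / 4 = 1.0670 > 1, so every player's dominant strategy flips to full contribution.
At the Nash equilibrium everyone contributes 51. Group total payoff = 2.2 × 1.94 × 204 = 870.67.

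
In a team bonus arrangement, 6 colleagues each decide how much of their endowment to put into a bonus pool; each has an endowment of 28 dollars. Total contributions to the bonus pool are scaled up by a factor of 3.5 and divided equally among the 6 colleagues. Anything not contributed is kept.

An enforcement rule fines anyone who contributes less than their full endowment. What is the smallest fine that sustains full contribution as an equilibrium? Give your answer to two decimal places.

11.67 dollars

Given the others contribute fully, the best deviation is to contribute 0 (any partial contribution still incurs the fine and gives up units whose private return 0.5833 is below 1).
Deviating from 28 to 0 saves 28 dollars but forfeits the deviator's share of the drop in the bonus pool: 3.5/6 × 28 = 16.33.
So the deviation gain is 28 − 16.33 = 11.67, and the fine must be at least 11.67 dollars to wipe it out.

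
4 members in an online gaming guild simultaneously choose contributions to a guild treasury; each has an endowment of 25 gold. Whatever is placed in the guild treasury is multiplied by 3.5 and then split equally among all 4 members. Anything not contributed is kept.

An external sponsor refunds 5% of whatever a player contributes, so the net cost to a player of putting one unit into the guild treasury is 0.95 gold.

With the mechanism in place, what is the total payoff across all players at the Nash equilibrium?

100.00 gold

The effective private return is (3.5/4) / 0.95 = 0.9211, which is still under 1, so the mechanism doesn't change anyone's dominant strategy: zero contribution.
Everyone keeps their endowment and the group total is 4 × 25 = 100.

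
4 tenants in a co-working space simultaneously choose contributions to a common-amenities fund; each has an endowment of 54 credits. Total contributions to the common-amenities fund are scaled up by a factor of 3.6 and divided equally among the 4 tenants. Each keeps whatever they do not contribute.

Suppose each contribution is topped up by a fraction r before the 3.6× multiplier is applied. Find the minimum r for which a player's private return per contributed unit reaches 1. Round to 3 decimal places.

With matching at rate r, one contributed unit becomes (1 + r) in the common-amenities fund and returns 3.6 × (1 + r) / 4 to the contributor.
Setting this equal to 1: 1 + r = 4/3.6 = 1.1111.
So the minimum matching rate is r = 1.1111 − 1 = 0.111.

0.111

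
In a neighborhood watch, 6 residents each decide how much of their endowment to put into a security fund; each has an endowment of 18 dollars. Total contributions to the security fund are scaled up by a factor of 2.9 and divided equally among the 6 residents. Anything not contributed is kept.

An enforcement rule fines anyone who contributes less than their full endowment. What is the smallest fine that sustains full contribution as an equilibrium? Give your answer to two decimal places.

9.30 dollars

Given the others contribute fully, the best deviation is to contribute 0 (any partial contribution still incurs the fine and gives up units whose private return 0.4833 is below 1).
Deviating from 18 to 0 saves 18 dollars but forfeits the deviator's share of the drop in the security fund: 2.9/6 × 18 = 8.70.
So the deviation gain is 18 − 8.70 = 9.30, and the fine must be at least 9.30 dollars to wipe it out.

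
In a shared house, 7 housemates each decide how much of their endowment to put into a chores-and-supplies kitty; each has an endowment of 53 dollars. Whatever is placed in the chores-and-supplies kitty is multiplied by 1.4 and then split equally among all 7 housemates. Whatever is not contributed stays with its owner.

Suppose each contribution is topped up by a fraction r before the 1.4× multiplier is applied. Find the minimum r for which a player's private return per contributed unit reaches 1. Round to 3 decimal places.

With matching at rate r, one contributed unit becomes (1 + r) in the chores-and-supplies kitty and returns 1.4 × (1 + r) / 7 to the contributor.
Setting this equal to 1: 1 + r = 7/1.4 = 5.0000.
So the minimum matching rate is r = 5.0000 − 1 = 4.000.

4.000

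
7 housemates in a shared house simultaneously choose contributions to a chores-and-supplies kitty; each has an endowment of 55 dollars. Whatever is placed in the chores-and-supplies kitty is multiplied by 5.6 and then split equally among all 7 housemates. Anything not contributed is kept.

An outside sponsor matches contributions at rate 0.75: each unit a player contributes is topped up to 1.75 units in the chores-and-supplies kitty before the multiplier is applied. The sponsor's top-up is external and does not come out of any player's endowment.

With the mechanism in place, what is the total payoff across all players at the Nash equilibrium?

3773.00 dollars

Under the mechanism each unit contributed yields 5.6 × 1.75 / 7 = 1.4000 back to its contributor per unit of net cost, which exceeds 1, making full contribution the dominant choice for everyone.
So the Nash equilibrium is full contribution by all 7; the group earns 5.6 × 1.75 × 385 = 3773.00.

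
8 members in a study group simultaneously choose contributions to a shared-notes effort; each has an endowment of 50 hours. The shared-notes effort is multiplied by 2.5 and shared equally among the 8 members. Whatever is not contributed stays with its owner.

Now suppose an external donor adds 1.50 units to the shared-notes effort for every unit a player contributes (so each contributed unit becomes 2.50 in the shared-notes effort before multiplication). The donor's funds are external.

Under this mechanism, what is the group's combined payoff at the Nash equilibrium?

Even with the mechanism, each unit contributed returns only 2.5 × 2.50 / 8 = 0.7813 per unit of net cost, so contributing nothing is still dominant.
Everyone keeps their endowment and the group total is 8 × 50 = 400.

400.00 hours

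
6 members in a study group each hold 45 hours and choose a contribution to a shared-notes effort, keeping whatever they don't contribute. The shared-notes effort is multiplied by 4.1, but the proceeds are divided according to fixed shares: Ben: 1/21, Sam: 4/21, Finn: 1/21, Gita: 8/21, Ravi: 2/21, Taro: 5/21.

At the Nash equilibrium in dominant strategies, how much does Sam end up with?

For player j, contributing a unit is worthwhile iff 4.1 × (j's share) ≥ 1, i.e. iff j's share is at least 0.2439.
The only share above 0.2439 is Gita's 8/21, contributing 45; the remaining 5 contribute 0. Total contributed: 45.
Sam keeps 45 and receives 4.1 × 45 × 4/21 = 35.14 from the shared-notes effort, for a payoff of 80.14.

80.14 hours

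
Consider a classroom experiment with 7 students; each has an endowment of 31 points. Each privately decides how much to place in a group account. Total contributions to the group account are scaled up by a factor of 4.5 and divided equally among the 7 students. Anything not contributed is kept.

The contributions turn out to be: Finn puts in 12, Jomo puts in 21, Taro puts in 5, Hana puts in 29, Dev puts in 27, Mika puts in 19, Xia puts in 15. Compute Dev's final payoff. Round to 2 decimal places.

Total contributed: 12 + 21 + 5 + 29 + 27 + 19 + 15 = 128.
Each receives 4.5 × 128 / 7 = 82.29 from the group account.
Dev keeps 31 − 27 = 4, so Dev's payoff is 4 + 82.29 = 86.29.

86.29 points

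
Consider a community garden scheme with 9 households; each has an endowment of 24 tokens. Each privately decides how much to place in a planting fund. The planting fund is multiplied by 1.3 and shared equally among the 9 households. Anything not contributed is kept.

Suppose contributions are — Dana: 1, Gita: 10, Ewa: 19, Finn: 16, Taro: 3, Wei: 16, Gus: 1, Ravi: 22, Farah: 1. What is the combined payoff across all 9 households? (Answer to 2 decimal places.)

Total contributed: 1 + 10 + 19 + 16 + 3 + 16 + 1 + 22 + 1 = 89; total kept: 9 × 24 − 89 = 127.
The planting fund pays out 1.3 × 89 = 115.70 in aggregate.
Group total = 127 + 115.70 = 242.70.

242.70 tokens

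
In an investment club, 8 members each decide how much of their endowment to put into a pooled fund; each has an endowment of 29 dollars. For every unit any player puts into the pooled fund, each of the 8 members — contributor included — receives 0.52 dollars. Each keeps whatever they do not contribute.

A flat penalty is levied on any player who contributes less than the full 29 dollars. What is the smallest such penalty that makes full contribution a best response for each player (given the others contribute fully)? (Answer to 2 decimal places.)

Given the others contribute fully, the best deviation is to contribute 0 (any partial contribution still incurs the fine and gives up units whose private return 0.52 is below 1).
Deviating from 29 to 0 saves 29 dollars but forfeits the deviator's share of the drop in the pooled fund: 0.52 × 29 = 15.08.
So the deviation gain is 29 − 15.08 = 13.92, and the fine must be at least 13.92 dollars to wipe it out.

13.92 dollars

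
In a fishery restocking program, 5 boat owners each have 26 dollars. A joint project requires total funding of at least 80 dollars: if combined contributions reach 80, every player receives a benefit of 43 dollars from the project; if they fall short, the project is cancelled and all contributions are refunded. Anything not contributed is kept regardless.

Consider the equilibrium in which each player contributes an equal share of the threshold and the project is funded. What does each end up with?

Equal share of the threshold: 80/5 = 16.
At this profile no one gains by cutting their contribution: any cut drops the total below 80, the project is cancelled, contributions are refunded, and the deviator ends with 26, which is less than 26 − 16 + 43 = 53. Contributing more than 16 just wastes the excess. So contributing exactly 16 is a best response.
Each player's payoff: 26 − 16 + 43 = 53.

53 dollars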